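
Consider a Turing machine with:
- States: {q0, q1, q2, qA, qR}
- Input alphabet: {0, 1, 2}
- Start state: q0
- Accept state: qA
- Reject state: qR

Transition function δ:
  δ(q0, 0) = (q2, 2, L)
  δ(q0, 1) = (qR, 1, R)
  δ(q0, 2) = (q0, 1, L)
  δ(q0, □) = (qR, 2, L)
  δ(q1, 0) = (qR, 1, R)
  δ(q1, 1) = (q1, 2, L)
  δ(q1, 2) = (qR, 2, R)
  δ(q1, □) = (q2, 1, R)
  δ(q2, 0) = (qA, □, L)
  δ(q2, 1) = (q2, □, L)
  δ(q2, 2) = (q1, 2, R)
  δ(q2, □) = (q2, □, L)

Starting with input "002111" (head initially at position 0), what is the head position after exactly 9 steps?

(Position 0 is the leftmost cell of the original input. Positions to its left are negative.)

Execution trace (head position shown):
Step 0: [q0]002111  (head at position 0)
Step 1: move left → [q2]□202111  (head at position -1)
Step 2: move left → [q2]□□202111  (head at position -2)
Step 3: move left → [q2]□□□202111  (head at position -3)
Step 4: move left → [q2]□□□□202111  (head at position -4)
Step 5: move left → [q2]□□□□□202111  (head at position -5)
Step 6: move left → [q2]□□□□□□202111  (head at position -6)
Step 7: move left → [q2]□□□□□□□202111  (head at position -7)
Step 8: move left → [q2]□□□□□□□□202111  (head at position -8)
Step 9: move left → [q2]□□□□□□□□□202111  (head at position -9)

After 9 steps, the head is at position -9.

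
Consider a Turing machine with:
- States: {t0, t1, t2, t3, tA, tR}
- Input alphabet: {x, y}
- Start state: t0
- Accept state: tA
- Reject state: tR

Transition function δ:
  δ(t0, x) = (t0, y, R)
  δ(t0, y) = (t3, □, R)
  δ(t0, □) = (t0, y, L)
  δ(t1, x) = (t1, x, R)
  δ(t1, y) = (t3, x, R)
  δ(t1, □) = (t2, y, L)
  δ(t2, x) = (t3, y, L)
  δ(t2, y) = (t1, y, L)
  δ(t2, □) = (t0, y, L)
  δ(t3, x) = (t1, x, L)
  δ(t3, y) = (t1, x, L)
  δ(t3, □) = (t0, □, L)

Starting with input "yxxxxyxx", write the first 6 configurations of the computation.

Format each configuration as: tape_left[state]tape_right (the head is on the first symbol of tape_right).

Transitions applied:
Step 1: δ(t0, y) = (t3, □, R)
Step 2: δ(t3, x) = (t1, x, L)
Step 3: δ(t1, □) = (t2, y, L)
Step 4: δ(t2, □) = (t0, y, L)
Step 5: δ(t0, □) = (t0, y, L)

The first 6 configurations are:
[t0]yxxxxyxx ⊢ □[t3]xxxxyxx ⊢ [t1]□xxxxyxx ⊢ [t2]□yxxxxyxx ⊢ [t0]□yyxxxxyxx ⊢ [t0]□yyyxxxxyxx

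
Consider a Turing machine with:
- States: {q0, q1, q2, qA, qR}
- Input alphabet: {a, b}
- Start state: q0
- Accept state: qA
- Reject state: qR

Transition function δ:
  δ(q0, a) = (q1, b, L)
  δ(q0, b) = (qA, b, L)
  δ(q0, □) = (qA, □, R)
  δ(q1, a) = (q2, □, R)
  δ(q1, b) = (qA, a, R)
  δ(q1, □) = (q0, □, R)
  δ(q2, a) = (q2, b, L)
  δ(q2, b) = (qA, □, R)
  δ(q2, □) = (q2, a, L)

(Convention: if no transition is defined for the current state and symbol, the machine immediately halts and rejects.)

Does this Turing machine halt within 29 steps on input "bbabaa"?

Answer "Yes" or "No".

Execution trace:
Initial: [q0]bbabaa
Step 1: δ(q0, b) = (qA, b, L) → [qA]□bbabaa

The machine reaches the accept state qA and halts.
The machine halted after 1 step (within the 29-step bound).

Answer: Yes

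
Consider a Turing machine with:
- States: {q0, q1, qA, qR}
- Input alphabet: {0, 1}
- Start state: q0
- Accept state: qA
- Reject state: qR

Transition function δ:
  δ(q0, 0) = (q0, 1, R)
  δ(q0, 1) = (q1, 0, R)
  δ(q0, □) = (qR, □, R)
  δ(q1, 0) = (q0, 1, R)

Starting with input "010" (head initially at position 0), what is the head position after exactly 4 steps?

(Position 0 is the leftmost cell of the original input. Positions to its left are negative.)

Execution trace (head position shown):
Step 0: [q0]010  (head at position 0)
Step 1: move right → 1[q0]10  (head at position 1)
Step 2: move right → 10[q1]0  (head at position 2)
Step 3: move right → 101[q0]□  (head at position 3)
Step 4: move right → 101□[qR]□  (head at position 4)

After 4 steps, the head is at position 4.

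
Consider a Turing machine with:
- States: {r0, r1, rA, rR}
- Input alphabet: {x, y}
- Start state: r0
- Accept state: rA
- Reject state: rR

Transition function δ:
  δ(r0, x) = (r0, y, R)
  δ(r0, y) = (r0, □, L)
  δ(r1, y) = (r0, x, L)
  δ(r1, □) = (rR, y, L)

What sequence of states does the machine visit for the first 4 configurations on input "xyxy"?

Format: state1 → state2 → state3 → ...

Execution trace:
Initial: [r0]xyxy
Step 1: δ(r0, x) = (r0, y, R) → y[r0]yxy
Step 2: δ(r0, y) = (r0, □, L) → [r0]y□xy
Step 3: δ(r0, y) = (r0, □, L) → [r0]□□□xy

No transition is defined for δ(r0, □). By convention the machine halts and rejects.

State sequence: r0 → r0 → r0 → r0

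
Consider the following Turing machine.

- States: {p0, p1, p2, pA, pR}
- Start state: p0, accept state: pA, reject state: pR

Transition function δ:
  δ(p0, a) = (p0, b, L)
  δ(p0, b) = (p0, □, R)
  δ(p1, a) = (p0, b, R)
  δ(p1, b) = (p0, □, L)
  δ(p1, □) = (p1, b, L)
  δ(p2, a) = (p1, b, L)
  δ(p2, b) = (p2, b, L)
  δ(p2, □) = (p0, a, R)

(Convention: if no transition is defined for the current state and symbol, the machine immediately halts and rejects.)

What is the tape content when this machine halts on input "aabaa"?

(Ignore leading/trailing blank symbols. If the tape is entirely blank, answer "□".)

Execution trace:
Initial: [p0]aabaa
Step 1: δ(p0, a) = (p0, b, L) → [p0]□babaa

No transition is defined for δ(p0, □). By convention the machine halts and rejects.

Final tape (ignoring leading/trailing blanks): babaa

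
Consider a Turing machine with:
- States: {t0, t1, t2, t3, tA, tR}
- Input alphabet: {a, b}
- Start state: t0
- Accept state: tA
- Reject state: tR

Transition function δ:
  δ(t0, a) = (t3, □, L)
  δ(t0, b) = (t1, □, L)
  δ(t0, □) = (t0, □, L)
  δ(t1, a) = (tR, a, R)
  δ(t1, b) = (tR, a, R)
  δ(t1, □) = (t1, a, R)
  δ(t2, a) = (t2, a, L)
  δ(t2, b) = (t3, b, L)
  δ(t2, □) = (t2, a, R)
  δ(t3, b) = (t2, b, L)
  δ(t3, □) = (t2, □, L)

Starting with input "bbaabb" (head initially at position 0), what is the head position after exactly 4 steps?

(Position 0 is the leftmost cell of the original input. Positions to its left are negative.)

Execution trace (head position shown):
Step 0: [t0]bbaabb  (head at position 0)
Step 1: move left → [t1]□□baabb  (head at position -1)
Step 2: move right → a[t1]□baabb  (head at position 0)
Step 3: move right → aa[t1]baabb  (head at position 1)
Step 4: move right → aaa[tR]aabb  (head at position 2)

After 4 steps, the head is at position 2.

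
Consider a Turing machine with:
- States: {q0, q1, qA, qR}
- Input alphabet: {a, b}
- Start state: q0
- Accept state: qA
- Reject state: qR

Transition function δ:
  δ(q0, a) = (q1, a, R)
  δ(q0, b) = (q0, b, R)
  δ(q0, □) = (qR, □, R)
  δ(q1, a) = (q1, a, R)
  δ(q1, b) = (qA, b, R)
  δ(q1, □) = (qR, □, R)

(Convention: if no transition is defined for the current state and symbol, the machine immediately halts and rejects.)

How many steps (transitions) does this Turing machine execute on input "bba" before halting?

Execution trace:
Initial: [q0]bba
Step 1: δ(q0, b) = (q0, b, R) → b[q0]ba
Step 2: δ(q0, b) = (q0, b, R) → bb[q0]a
Step 3: δ(q0, a) = (q1, a, R) → bba[q1]□
Step 4: δ(q1, □) = (qR, □, R) → bba□[qR]□

The machine reaches the reject state qR and halts.

The machine executed 4 steps before halting.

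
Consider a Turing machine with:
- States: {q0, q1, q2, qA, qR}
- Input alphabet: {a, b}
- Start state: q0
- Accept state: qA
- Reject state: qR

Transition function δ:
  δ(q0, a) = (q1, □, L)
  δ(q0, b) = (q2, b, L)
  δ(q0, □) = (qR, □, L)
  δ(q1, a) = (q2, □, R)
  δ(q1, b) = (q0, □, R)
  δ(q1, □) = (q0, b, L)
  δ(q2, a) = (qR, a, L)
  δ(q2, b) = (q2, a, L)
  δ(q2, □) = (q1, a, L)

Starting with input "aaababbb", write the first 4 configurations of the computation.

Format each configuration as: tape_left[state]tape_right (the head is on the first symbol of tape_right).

Transitions applied:
Step 1: δ(q0, a) = (q1, □, L)
Step 2: δ(q1, □) = (q0, b, L)
Step 3: δ(q0, □) = (qR, □, L)

The first 4 configurations are:
[q0]aaababbb ⊢ [q1]□□aababbb ⊢ [q0]□b□aababbb ⊢ [qR]□□b□aababbb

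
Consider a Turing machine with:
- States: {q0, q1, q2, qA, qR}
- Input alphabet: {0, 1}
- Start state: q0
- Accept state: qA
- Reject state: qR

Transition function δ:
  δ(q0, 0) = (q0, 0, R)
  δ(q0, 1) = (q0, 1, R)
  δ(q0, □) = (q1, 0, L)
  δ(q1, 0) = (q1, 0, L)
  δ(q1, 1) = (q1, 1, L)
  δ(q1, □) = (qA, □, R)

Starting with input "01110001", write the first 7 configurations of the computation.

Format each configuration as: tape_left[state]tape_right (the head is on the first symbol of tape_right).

Transitions applied:
Step 1: δ(q0, 0) = (q0, 0, R)
Step 2: δ(q0, 1) = (q0, 1, R)
Step 3: δ(q0, 1) = (q0, 1, R)
Step 4: δ(q0, 1) = (q0, 1, R)
Step 5: δ(q0, 0) = (q0, 0, R)
Step 6: δ(q0, 0) = (q0, 0, R)

The first 7 configurations are:
[q0]01110001 ⊢ 0[q0]1110001 ⊢ 01[q0]110001 ⊢ 011[q0]10001 ⊢ 0111[q0]0001 ⊢ 01110[q0]001 ⊢ 011100[q0]01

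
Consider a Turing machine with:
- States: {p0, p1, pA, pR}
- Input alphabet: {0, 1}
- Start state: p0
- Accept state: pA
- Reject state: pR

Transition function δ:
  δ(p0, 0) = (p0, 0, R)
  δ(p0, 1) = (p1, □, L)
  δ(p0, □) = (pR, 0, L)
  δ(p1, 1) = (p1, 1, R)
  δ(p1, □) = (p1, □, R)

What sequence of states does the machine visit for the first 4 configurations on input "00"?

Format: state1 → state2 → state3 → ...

Execution trace:
Initial: [p0]00
Step 1: δ(p0, 0) = (p0, 0, R) → 0[p0]0
Step 2: δ(p0, 0) = (p0, 0, R) → 00[p0]□
Step 3: δ(p0, □) = (pR, 0, L) → 0[pR]00

The machine reaches the reject state pR and halts.

State sequence: p0 → p0 → p0 → pR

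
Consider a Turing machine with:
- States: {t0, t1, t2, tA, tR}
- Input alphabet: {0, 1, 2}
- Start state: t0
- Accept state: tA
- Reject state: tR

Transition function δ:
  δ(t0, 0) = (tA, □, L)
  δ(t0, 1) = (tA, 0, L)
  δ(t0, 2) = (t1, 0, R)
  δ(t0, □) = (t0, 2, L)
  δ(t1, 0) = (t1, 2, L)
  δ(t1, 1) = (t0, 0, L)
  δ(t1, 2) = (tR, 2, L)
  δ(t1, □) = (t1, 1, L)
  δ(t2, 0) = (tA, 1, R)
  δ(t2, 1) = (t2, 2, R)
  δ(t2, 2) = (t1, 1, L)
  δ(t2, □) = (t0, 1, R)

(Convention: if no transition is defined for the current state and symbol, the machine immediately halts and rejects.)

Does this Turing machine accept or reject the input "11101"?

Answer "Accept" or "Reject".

Execution trace:
Initial: [t0]11101
Step 1: δ(t0, 1) = (tA, 0, L) → [tA]□01101

The machine reaches the accept state tA and halts.

Answer: Accept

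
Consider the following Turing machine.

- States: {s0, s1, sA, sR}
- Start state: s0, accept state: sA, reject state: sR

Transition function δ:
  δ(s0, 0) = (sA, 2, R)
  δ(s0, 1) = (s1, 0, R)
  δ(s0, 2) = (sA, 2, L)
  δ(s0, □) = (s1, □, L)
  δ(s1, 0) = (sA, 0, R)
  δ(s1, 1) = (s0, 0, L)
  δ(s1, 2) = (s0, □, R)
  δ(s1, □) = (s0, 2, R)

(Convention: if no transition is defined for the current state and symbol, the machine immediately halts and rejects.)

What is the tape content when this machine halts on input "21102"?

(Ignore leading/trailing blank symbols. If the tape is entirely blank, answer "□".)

Execution trace:
Initial: [s0]21102
Step 1: δ(s0, 2) = (sA, 2, L) → [sA]□21102

The machine reaches the accept state sA and halts.

Final tape (ignoring leading/trailing blanks): 21102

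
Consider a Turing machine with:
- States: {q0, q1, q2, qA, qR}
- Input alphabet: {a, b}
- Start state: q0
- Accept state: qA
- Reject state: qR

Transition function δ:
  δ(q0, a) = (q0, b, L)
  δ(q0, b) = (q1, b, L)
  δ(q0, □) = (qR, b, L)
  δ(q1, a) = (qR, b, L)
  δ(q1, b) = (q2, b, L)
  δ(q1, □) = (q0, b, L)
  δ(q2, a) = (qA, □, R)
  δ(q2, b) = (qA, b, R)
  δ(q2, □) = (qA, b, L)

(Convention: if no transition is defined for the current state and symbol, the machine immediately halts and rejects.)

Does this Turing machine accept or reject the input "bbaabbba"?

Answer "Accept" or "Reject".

Execution trace:
Initial: [q0]bbaabbba
Step 1: δ(q0, b) = (q1, b, L) → [q1]□bbaabbba
Step 2: δ(q1, □) = (q0, b, L) → [q0]□bbbaabbba
Step 3: δ(q0, □) = (qR, b, L) → [qR]□bbbbaabbba

The machine reaches the reject state qR and halts.

Answer: Reject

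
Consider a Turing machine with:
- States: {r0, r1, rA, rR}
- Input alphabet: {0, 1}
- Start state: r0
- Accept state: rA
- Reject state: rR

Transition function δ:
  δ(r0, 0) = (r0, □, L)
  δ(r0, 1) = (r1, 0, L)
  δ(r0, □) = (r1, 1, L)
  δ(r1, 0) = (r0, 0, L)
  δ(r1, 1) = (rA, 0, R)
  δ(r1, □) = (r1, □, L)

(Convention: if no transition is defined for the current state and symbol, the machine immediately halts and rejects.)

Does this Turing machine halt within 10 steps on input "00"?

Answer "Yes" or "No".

Execution trace:
Initial: [r0]00
Step 1: δ(r0, 0) = (r0, □, L) → [r0]□□0
Step 2: δ(r0, □) = (r1, 1, L) → [r1]□1□0
Step 3: δ(r1, □) = (r1, □, L) → [r1]□□1□0
Step 4: δ(r1, □) = (r1, □, L) → [r1]□□□1□0
Step 5: δ(r1, □) = (r1, □, L) → [r1]□□□□1□0
Step 6: δ(r1, □) = (r1, □, L) → [r1]□□□□□1□0
Step 7: δ(r1, □) = (r1, □, L) → [r1]□□□□□□1□0
Step 8: δ(r1, □) = (r1, □, L) → [r1]□□□□□□□1□0
Step 9: δ(r1, □) = (r1, □, L) → [r1]□□□□□□□□1□0
Step 10: δ(r1, □) = (r1, □, L) → [r1]□□□□□□□□□1□0

The machine has not reached a halting state after 10 steps.
The machine did not halt within the 10-step bound.

Answer: No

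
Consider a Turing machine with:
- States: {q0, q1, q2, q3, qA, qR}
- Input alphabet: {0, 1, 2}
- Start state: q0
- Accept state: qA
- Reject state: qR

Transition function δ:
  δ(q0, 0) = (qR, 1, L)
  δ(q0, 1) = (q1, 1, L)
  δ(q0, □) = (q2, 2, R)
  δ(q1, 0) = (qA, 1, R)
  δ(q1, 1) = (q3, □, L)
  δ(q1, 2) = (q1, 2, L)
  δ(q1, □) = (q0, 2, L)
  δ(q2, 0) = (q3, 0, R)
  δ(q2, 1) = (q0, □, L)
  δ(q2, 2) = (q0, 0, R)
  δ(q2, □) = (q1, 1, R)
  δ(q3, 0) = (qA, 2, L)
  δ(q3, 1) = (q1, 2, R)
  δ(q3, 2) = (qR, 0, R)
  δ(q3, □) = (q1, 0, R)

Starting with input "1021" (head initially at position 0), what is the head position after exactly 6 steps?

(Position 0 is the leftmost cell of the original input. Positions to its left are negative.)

Execution trace (head position shown):
Step 0: [q0]1021  (head at position 0)
Step 1: move left → [q1]□1021  (head at position -1)
Step 2: move left → [q0]□21021  (head at position -2)
Step 3: move right → 2[q2]21021  (head at position -1)
Step 4: move right → 20[q0]1021  (head at position 0)
Step 5: move left → 2[q1]01021  (head at position -1)
Step 6: move right → 21[qA]1021  (head at position 0)

After 6 steps, the head is at position 0.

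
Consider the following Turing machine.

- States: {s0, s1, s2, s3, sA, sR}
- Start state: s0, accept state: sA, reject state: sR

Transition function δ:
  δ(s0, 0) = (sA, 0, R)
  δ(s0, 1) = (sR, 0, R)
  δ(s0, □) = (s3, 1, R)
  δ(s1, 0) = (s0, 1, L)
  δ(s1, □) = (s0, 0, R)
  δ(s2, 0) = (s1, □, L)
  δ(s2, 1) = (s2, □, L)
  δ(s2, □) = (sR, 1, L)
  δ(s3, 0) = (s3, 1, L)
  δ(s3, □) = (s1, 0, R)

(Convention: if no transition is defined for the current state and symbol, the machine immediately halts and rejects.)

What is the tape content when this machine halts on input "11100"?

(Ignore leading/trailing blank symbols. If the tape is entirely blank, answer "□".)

Execution trace:
Initial: [s0]11100
Step 1: δ(s0, 1) = (sR, 0, R) → 0[sR]1100

The machine reaches the reject state sR and halts.

Final tape (ignoring leading/trailing blanks): 01100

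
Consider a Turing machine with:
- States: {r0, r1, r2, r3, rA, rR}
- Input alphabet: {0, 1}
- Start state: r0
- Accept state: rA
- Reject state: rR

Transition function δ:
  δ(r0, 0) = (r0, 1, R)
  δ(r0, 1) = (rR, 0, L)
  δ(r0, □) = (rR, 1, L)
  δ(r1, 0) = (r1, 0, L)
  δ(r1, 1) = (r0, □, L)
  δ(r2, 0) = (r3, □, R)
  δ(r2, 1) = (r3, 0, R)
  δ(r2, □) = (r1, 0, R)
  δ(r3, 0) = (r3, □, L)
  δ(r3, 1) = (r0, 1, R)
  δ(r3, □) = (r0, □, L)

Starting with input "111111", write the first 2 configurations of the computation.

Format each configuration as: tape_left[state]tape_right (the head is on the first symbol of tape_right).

Transitions applied:
Step 1: δ(r0, 1) = (rR, 0, L)

The first 2 configurations are:
[r0]111111 ⊢ [rR]□011111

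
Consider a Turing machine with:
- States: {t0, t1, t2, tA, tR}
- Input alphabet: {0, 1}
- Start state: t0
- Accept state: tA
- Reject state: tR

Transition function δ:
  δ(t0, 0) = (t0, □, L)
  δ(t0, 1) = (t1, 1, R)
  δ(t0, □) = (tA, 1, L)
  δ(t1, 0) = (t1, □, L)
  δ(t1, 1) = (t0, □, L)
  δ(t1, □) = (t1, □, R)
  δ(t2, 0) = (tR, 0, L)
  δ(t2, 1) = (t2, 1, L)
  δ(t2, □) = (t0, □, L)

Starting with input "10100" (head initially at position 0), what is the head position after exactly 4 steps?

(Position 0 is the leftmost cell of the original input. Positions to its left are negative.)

Execution trace (head position shown):
Step 0: [t0]10100  (head at position 0)
Step 1: move right → 1[t1]0100  (head at position 1)
Step 2: move left → [t1]1□100  (head at position 0)
Step 3: move left → [t0]□□□100  (head at position -1)
Step 4: move left → [tA]□1□□100  (head at position -2)

After 4 steps, the head is at position -2.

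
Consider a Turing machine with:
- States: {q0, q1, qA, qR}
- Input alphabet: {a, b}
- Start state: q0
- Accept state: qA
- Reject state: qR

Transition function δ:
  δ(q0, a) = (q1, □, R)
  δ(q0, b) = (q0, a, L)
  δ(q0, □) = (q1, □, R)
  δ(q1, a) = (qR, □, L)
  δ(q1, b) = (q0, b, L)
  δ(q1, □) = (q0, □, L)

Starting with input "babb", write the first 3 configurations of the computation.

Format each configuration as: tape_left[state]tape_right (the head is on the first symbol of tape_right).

Transitions applied:
Step 1: δ(q0, b) = (q0, a, L)
Step 2: δ(q0, □) = (q1, □, R)

The first 3 configurations are:
[q0]babb ⊢ [q0]□aabb ⊢ □[q1]aabb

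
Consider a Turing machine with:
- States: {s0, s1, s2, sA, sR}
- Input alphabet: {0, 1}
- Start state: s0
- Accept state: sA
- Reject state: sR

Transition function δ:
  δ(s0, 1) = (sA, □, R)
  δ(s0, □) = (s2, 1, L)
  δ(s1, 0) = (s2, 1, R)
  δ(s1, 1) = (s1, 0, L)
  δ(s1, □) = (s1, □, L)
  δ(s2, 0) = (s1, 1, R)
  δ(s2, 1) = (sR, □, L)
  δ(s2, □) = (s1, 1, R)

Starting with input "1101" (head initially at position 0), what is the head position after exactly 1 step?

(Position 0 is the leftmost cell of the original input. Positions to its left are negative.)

Execution trace (head position shown):
Step 0: [s0]1101  (head at position 0)
Step 1: move right → □[sA]101  (head at position 1)

After 1 step, the head is at position 1.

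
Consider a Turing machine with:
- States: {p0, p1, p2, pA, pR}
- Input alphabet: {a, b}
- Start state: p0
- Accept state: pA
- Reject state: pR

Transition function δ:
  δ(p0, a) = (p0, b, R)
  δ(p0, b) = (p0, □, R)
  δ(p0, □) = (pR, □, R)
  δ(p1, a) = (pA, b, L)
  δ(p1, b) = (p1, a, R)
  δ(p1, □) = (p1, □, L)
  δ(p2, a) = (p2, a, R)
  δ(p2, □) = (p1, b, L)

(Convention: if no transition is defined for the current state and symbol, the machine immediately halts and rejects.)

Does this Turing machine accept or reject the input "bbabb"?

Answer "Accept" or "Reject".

Execution trace:
Initial: [p0]bbabb
Step 1: δ(p0, b) = (p0, □, R) → □[p0]babb
Step 2: δ(p0, b) = (p0, □, R) → □□[p0]abb
Step 3: δ(p0, a) = (p0, b, R) → □□b[p0]bb
Step 4: δ(p0, b) = (p0, □, R) → □□b□[p0]b
Step 5: δ(p0, b) = (p0, □, R) → □□b□□[p0]□
Step 6: δ(p0, □) = (pR, □, R) → □□b□□□[pR]□

The machine reaches the reject state pR and halts.

Answer: Reject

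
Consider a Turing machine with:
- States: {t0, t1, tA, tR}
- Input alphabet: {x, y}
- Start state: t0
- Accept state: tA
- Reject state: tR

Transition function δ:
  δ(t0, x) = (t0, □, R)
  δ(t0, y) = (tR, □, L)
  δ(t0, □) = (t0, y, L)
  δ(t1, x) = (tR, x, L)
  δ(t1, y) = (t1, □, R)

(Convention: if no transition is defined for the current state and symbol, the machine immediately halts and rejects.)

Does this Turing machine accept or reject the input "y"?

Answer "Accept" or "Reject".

Execution trace:
Initial: [t0]y
Step 1: δ(t0, y) = (tR, □, L) → [tR]□□

The machine reaches the reject state tR and halts.

Answer: Reject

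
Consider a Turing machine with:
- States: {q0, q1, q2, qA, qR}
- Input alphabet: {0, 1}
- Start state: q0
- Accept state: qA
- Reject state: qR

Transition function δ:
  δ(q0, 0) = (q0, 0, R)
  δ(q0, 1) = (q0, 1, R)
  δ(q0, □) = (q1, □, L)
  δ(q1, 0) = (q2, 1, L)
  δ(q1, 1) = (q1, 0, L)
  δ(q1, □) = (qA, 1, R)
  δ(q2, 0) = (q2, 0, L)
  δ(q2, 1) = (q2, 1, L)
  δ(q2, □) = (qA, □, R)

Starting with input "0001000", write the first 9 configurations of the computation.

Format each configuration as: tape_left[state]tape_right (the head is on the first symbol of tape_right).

Transitions applied:
Step 1: δ(q0, 0) = (q0, 0, R)
Step 2: δ(q0, 0) = (q0, 0, R)
Step 3: δ(q0, 0) = (q0, 0, R)
Step 4: δ(q0, 1) = (q0, 1, R)
Step 5: δ(q0, 0) = (q0, 0, R)
Step 6: δ(q0, 0) = (q0, 0, R)
Step 7: δ(q0, 0) = (q0, 0, R)
Step 8: δ(q0, □) = (q1, □, L)

The first 9 configurations are:
[q0]0001000 ⊢ 0[q0]001000 ⊢ 00[q0]01000 ⊢ 000[q0]1000 ⊢ 0001[q0]000 ⊢ 00010[q0]00 ⊢ 000100[q0]0 ⊢ 0001000[q0]□ ⊢ 000100[q1]0□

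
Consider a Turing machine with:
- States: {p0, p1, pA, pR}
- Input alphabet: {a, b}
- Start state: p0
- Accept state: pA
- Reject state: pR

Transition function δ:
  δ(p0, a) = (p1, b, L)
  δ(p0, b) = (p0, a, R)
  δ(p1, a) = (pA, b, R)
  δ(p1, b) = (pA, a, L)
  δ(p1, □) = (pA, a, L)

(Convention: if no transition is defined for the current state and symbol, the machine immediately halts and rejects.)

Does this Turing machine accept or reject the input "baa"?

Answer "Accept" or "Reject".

Execution trace:
Initial: [p0]baa
Step 1: δ(p0, b) = (p0, a, R) → a[p0]aa
Step 2: δ(p0, a) = (p1, b, L) → [p1]aba
Step 3: δ(p1, a) = (pA, b, R) → b[pA]ba

The machine reaches the accept state pA and halts.

Answer: Accept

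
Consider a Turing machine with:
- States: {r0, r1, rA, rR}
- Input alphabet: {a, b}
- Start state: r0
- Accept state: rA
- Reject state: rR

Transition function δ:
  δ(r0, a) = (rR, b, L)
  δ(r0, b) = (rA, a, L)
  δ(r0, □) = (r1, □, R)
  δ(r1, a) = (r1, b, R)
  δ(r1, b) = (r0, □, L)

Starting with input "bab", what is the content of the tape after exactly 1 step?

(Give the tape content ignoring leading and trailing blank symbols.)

Execution trace:
Initial: [r0]bab
Step 1: δ(r0, b) = (rA, a, L) → [rA]□aab

The machine reaches the accept state rA and halts.

After 1 step, the tape (ignoring leading/trailing blanks) is: aab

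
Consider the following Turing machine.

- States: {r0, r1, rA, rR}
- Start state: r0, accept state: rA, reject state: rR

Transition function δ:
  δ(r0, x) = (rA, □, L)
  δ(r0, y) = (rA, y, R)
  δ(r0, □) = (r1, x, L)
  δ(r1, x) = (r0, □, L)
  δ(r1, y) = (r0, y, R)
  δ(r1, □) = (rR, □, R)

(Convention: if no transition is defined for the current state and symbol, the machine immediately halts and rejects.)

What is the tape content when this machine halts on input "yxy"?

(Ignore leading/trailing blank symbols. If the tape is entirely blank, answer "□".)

Execution trace:
Initial: [r0]yxy
Step 1: δ(r0, y) = (rA, y, R) → y[rA]xy

The machine reaches the accept state rA and halts.

Final tape (ignoring leading/trailing blanks): yxy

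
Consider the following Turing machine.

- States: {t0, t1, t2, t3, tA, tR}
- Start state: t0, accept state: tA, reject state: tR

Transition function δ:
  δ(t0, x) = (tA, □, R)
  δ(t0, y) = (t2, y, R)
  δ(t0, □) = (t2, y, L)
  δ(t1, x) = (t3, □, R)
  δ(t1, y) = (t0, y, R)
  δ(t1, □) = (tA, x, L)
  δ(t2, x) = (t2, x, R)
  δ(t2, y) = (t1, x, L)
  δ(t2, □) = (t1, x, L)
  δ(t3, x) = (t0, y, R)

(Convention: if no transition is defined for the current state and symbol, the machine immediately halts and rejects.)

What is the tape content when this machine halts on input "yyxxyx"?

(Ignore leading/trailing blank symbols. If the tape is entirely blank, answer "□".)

Execution trace:
Initial: [t0]yyxxyx
Step 1: δ(t0, y) = (t2, y, R) → y[t2]yxxyx
Step 2: δ(t2, y) = (t1, x, L) → [t1]yxxxyx
Step 3: δ(t1, y) = (t0, y, R) → y[t0]xxxyx
Step 4: δ(t0, x) = (tA, □, R) → y□[tA]xxyx

The machine reaches the accept state tA and halts.

Final tape (ignoring leading/trailing blanks): y□xxyx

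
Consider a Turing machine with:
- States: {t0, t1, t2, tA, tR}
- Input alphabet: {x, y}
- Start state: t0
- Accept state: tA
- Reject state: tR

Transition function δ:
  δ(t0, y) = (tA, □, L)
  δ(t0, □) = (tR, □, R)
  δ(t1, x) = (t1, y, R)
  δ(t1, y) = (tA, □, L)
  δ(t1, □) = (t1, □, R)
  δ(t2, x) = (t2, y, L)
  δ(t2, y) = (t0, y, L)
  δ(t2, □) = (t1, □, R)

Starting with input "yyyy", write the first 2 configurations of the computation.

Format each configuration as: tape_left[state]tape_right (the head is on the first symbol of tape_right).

Transitions applied:
Step 1: δ(t0, y) = (tA, □, L)

The first 2 configurations are:
[t0]yyyy ⊢ [tA]□□yyy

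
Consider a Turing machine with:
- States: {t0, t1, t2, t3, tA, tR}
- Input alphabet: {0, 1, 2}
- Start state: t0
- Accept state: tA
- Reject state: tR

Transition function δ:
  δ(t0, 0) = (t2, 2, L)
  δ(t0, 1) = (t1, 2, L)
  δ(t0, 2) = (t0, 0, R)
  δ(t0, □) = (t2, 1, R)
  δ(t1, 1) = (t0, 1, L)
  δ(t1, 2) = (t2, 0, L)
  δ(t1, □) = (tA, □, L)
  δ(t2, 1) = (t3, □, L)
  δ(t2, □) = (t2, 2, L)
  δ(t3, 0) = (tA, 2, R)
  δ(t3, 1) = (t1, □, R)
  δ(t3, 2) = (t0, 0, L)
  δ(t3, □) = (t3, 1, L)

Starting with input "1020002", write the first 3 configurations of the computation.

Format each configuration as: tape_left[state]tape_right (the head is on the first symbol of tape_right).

Transitions applied:
Step 1: δ(t0, 1) = (t1, 2, L)
Step 2: δ(t1, □) = (tA, □, L)

The first 3 configurations are:
[t0]1020002 ⊢ [t1]□2020002 ⊢ [tA]□□2020002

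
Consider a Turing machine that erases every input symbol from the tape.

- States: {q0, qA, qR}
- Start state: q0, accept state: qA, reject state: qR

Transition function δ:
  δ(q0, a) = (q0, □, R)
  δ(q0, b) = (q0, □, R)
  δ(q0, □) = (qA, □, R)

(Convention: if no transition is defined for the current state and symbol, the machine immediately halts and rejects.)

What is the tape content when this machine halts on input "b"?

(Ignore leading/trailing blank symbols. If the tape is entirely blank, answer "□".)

Execution trace:
Initial: [q0]b
Step 1: δ(q0, b) = (q0, □, R) → □[q0]□
Step 2: δ(q0, □) = (qA, □, R) → □□[qA]□

The machine reaches the accept state qA and halts.

Final tape (ignoring leading/trailing blanks): □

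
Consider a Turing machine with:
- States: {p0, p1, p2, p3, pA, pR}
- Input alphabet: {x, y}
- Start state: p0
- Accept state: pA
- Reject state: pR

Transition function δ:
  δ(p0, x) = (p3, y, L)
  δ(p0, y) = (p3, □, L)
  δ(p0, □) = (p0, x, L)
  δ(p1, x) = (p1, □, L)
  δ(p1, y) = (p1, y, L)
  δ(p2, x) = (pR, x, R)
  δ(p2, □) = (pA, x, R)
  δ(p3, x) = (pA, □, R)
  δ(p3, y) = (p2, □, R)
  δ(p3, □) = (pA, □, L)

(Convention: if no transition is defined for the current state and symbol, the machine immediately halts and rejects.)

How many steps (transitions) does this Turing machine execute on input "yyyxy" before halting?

Execution trace:
Initial: [p0]yyyxy
Step 1: δ(p0, y) = (p3, □, L) → [p3]□□yyxy
Step 2: δ(p3, □) = (pA, □, L) → [pA]□□□yyxy

The machine reaches the accept state pA and halts.

The machine executed 2 steps before halting.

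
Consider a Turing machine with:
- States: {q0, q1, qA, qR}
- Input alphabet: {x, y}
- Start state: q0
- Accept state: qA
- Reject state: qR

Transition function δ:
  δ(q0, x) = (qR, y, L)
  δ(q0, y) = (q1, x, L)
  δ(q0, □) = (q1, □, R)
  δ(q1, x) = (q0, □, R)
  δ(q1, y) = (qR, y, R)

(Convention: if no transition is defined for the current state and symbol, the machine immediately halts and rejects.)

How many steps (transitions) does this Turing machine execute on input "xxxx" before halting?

Execution trace:
Initial: [q0]xxxx
Step 1: δ(q0, x) = (qR, y, L) → [qR]□yxxx

The machine reaches the reject state qR and halts.

The machine executed 1 step before halting.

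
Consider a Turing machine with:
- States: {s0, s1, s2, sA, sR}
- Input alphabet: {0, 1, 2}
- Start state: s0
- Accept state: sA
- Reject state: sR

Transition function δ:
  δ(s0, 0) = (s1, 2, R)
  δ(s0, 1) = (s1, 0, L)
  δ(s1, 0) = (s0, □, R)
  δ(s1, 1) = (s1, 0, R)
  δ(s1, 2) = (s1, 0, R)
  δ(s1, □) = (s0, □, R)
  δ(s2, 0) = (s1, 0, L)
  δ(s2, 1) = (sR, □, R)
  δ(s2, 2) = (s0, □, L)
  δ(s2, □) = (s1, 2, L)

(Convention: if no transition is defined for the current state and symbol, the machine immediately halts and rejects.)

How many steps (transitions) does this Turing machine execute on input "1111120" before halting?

Execution trace:
Initial: [s0]1111120
Step 1: δ(s0, 1) = (s1, 0, L) → [s1]□0111120
Step 2: δ(s1, □) = (s0, □, R) → □[s0]0111120
Step 3: δ(s0, 0) = (s1, 2, R) → □2[s1]111120
Step 4: δ(s1, 1) = (s1, 0, R) → □20[s1]11120
Step 5: δ(s1, 1) = (s1, 0, R) → □200[s1]1120
Step 6: δ(s1, 1) = (s1, 0, R) → □2000[s1]120
Step 7: δ(s1, 1) = (s1, 0, R) → □20000[s1]20
Step 8: δ(s1, 2) = (s1, 0, R) → □200000[s1]0
Step 9: δ(s1, 0) = (s0, □, R) → □200000□[s0]□

No transition is defined for δ(s0, □). By convention the machine halts and rejects.

The machine executed 9 steps before halting.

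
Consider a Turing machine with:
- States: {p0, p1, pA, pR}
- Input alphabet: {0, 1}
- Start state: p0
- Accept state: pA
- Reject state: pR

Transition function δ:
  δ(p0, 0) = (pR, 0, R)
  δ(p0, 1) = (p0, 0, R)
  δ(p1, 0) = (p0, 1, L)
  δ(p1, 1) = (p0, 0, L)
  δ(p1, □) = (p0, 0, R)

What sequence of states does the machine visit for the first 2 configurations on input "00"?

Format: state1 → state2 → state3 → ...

Execution trace:
Initial: [p0]00
Step 1: δ(p0, 0) = (pR, 0, R) → 0[pR]0

The machine reaches the reject state pR and halts.

State sequence: p0 → pR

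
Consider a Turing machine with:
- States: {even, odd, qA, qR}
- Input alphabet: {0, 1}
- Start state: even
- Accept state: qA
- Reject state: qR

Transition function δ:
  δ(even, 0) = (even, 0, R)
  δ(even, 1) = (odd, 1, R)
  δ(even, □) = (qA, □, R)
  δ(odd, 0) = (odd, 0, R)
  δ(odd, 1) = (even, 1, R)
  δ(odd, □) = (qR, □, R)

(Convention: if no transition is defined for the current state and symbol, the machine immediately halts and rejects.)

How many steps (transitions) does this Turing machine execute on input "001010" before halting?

Execution trace:
Initial: [even]001010
Step 1: δ(even, 0) = (even, 0, R) → 0[even]01010
Step 2: δ(even, 0) = (even, 0, R) → 00[even]1010
Step 3: δ(even, 1) = (odd, 1, R) → 001[odd]010
Step 4: δ(odd, 0) = (odd, 0, R) → 0010[odd]10
Step 5: δ(odd, 1) = (even, 1, R) → 00101[even]0
Step 6: δ(even, 0) = (even, 0, R) → 001010[even]□
Step 7: δ(even, □) = (qA, □, R) → 001010□[qA]□

The machine reaches the accept state qA and halts.

The machine executed 7 steps before halting.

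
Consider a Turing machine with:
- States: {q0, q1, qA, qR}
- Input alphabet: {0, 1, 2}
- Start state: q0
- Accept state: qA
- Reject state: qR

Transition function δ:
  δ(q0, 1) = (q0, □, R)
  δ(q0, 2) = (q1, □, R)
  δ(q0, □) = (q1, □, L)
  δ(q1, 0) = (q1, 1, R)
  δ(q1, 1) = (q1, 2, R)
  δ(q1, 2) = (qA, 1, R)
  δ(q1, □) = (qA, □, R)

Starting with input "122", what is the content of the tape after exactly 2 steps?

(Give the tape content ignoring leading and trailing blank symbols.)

Execution trace:
Initial: [q0]122
Step 1: δ(q0, 1) = (q0, □, R) → □[q0]22
Step 2: δ(q0, 2) = (q1, □, R) → □□[q1]2

After 2 steps, the tape (ignoring leading/trailing blanks) is: 2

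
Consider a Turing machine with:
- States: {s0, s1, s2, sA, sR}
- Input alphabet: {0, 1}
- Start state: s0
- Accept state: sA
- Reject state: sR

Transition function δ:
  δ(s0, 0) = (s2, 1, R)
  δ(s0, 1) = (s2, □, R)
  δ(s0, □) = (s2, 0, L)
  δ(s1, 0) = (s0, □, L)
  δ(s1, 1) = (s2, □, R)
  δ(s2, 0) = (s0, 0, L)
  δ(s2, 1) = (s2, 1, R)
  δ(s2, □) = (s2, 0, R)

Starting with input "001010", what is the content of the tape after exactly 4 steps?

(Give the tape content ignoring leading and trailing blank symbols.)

Execution trace:
Initial: [s0]001010
Step 1: δ(s0, 0) = (s2, 1, R) → 1[s2]01010
Step 2: δ(s2, 0) = (s0, 0, L) → [s0]101010
Step 3: δ(s0, 1) = (s2, □, R) → □[s2]01010
Step 4: δ(s2, 0) = (s0, 0, L) → [s0]□01010

After 4 steps, the tape (ignoring leading/trailing blanks) is: 01010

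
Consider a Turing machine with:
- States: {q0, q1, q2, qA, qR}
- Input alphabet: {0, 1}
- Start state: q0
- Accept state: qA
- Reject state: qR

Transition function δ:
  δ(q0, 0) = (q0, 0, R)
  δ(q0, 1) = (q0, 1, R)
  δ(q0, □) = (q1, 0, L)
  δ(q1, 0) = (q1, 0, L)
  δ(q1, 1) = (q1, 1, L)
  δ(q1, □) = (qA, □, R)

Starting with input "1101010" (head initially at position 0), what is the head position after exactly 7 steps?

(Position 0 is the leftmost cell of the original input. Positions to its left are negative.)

Execution trace (head position shown):
Step 0: [q0]1101010  (head at position 0)
Step 1: move right → 1[q0]101010  (head at position 1)
Step 2: move right → 11[q0]01010  (head at position 2)
Step 3: move right → 110[q0]1010  (head at position 3)
Step 4: move right → 1101[q0]010  (head at position 4)
Step 5: move right → 11010[q0]10  (head at position 5)
Step 6: move right → 110101[q0]0  (head at position 6)
Step 7: move right → 1101010[q0]□  (head at position 7)

After 7 steps, the head is at position 7.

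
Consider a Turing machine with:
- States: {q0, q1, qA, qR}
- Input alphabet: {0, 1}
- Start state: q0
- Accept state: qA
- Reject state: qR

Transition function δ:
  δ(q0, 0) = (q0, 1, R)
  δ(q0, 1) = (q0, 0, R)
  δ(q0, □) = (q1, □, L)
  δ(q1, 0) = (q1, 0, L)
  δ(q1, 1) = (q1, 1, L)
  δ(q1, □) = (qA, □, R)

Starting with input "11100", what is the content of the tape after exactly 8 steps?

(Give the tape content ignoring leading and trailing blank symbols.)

Execution trace:
Initial: [q0]11100
Step 1: δ(q0, 1) = (q0, 0, R) → 0[q0]1100
Step 2: δ(q0, 1) = (q0, 0, R) → 00[q0]100
Step 3: δ(q0, 1) = (q0, 0, R) → 000[q0]00
Step 4: δ(q0, 0) = (q0, 1, R) → 0001[q0]0
Step 5: δ(q0, 0) = (q0, 1, R) → 00011[q0]□
Step 6: δ(q0, □) = (q1, □, L) → 0001[q1]1□
Step 7: δ(q1, 1) = (q1, 1, L) → 000[q1]11□
Step 8: δ(q1, 1) = (q1, 1, L) → 00[q1]011□

After 8 steps, the tape (ignoring leading/trailing blanks) is: 00011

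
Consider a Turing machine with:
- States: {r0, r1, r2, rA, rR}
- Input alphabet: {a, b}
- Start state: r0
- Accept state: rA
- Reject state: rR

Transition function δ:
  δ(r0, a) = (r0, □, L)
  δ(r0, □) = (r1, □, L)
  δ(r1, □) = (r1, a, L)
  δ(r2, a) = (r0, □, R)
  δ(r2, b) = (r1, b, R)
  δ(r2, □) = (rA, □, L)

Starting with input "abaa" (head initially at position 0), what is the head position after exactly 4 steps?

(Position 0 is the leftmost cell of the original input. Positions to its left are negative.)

Execution trace (head position shown):
Step 0: [r0]abaa  (head at position 0)
Step 1: move left → [r0]□□baa  (head at position -1)
Step 2: move left → [r1]□□□baa  (head at position -2)
Step 3: move left → [r1]□a□□baa  (head at position -3)
Step 4: move left → [r1]□aa□□baa  (head at position -4)

After 4 steps, the head is at position -4.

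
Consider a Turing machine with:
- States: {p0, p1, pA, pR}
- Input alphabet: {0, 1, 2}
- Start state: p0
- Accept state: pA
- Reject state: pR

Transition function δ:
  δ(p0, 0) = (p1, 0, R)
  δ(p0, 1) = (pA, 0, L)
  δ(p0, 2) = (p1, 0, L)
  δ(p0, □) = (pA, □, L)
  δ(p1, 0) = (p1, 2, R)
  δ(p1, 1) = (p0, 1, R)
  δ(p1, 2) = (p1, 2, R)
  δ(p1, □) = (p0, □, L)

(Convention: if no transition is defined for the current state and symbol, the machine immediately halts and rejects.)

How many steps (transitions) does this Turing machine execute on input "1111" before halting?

Execution trace:
Initial: [p0]1111
Step 1: δ(p0, 1) = (pA, 0, L) → [pA]□0111

The machine reaches the accept state pA and halts.

The machine executed 1 step before halting.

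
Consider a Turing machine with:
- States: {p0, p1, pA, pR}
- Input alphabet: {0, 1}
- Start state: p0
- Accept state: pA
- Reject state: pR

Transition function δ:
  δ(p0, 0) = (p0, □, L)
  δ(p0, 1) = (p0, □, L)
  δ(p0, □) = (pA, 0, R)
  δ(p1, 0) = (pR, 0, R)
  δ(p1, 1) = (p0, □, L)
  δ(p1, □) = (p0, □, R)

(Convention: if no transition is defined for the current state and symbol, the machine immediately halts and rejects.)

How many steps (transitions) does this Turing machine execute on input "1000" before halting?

Execution trace:
Initial: [p0]1000
Step 1: δ(p0, 1) = (p0, □, L) → [p0]□□000
Step 2: δ(p0, □) = (pA, 0, R) → 0[pA]□000

The machine reaches the accept state pA and halts.

The machine executed 2 steps before halting.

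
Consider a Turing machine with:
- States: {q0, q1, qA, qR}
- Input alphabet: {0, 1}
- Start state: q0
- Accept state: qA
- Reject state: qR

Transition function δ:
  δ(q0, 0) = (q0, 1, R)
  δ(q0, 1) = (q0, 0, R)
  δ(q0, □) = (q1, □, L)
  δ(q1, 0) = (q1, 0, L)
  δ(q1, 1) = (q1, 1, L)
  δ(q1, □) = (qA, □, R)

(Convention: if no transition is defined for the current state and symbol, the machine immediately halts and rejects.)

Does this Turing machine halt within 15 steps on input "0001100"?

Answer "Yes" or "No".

Execution trace:
Initial: [q0]0001100
Step 1: δ(q0, 0) = (q0, 1, R) → 1[q0]001100
Step 2: δ(q0, 0) = (q0, 1, R) → 11[q0]01100
Step 3: δ(q0, 0) = (q0, 1, R) → 111[q0]1100
Step 4: δ(q0, 1) = (q0, 0, R) → 1110[q0]100
Step 5: δ(q0, 1) = (q0, 0, R) → 11100[q0]00
Step 6: δ(q0, 0) = (q0, 1, R) → 111001[q0]0
Step 7: δ(q0, 0) = (q0, 1, R) → 1110011[q0]□
Step 8: δ(q0, □) = (q1, □, L) → 111001[q1]1□
Step 9: δ(q1, 1) = (q1, 1, L) → 11100[q1]11□
Step 10: δ(q1, 1) = (q1, 1, L) → 1110[q1]011□
Step 11: δ(q1, 0) = (q1, 0, L) → 111[q1]0011□
Step 12: δ(q1, 0) = (q1, 0, L) → 11[q1]10011□
Step 13: δ(q1, 1) = (q1, 1, L) → 1[q1]110011□
Step 14: δ(q1, 1) = (q1, 1, L) → [q1]1110011□
Step 15: δ(q1, 1) = (q1, 1, L) → [q1]□1110011□

The machine has not reached a halting state after 15 steps.
The machine did not halt within the 15-step bound.

Answer: No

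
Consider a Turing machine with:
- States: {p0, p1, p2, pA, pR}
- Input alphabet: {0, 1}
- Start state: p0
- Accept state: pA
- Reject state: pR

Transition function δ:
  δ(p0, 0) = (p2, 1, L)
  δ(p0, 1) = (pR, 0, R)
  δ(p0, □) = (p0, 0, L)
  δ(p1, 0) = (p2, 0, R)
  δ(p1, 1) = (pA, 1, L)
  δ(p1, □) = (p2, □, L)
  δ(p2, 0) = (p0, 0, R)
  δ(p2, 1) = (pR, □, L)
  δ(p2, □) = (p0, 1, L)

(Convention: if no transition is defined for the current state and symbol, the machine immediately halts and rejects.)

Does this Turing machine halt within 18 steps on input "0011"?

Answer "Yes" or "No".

Execution trace:
Initial: [p0]0011
Step 1: δ(p0, 0) = (p2, 1, L) → [p2]□1011
Step 2: δ(p2, □) = (p0, 1, L) → [p0]□11011
Step 3: δ(p0, □) = (p0, 0, L) → [p0]□011011
Step 4: δ(p0, □) = (p0, 0, L) → [p0]□0011011
Step 5: δ(p0, □) = (p0, 0, L) → [p0]□00011011
Step 6: δ(p0, □) = (p0, 0, L) → [p0]□000011011
Step 7: δ(p0, □) = (p0, 0, L) → [p0]□0000011011
Step 8: δ(p0, □) = (p0, 0, L) → [p0]□00000011011
Step 9: δ(p0, □) = (p0, 0, L) → [p0]□000000011011
Step 10: δ(p0, □) = (p0, 0, L) → [p0]□0000000011011
Step 11: δ(p0, □) = (p0, 0, L) → [p0]□00000000011011
Step 12: δ(p0, □) = (p0, 0, L) → [p0]□000000000011011
Step 13: δ(p0, □) = (p0, 0, L) → [p0]□0000000000011011
Step 14: δ(p0, □) = (p0, 0, L) → [p0]□00000000000011011
Step 15: δ(p0, □) = (p0, 0, L) → [p0]□000000000000011011
Step 16: δ(p0, □) = (p0, 0, L) → [p0]□0000000000000011011
Step 17: δ(p0, □) = (p0, 0, L) → [p0]□00000000000000011011
Step 18: δ(p0, □) = (p0, 0, L) → [p0]□000000000000000011011

The machine has not reached a halting state after 18 steps.
The machine did not halt within the 18-step bound.

Answer: No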